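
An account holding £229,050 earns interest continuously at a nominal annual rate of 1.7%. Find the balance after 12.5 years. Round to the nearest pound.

£283,281

A = P·e^(rt) = 229,050·e^(0.017·12.5) = 229,050·e^0.2125.
e^0.2125 ≈ 1.23676611357, so A ≈ 283,281.2783.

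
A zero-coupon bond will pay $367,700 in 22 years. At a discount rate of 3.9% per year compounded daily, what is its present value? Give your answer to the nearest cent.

$155,915.35

Periodic rate = 3.9%/365 = 0.000106849; 8030 periods.
P = 367,700/(1 + 0.039/365)^8030 ≈ 367,700/2.3583309987 ≈ 155,915.3487.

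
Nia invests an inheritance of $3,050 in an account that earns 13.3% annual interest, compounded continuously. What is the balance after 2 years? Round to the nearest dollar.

A = P·e^(rt) = 3,050·e^(0.133·2) = 3,050·e^0.266.
e^0.266 ≈ 1.304735059, so A ≈ 3,979.4419.

$3,979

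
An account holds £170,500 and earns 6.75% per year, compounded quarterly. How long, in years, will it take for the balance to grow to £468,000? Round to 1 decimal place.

15.1 years

We need (1 + 0.016875)^(4t) = 2.7449, so 4t = ln 2.7449 / ln 1.016875 ≈ 60.3395.
t ≈ 60.3395/4 = 15.0849 years.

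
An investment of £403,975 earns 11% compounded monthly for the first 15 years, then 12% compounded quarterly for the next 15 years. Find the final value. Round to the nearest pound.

Phase 1: 403,975·(1 + 0.11/12)^180 ≈ 2,087,737.8591.
Phase 2: 2,087,737.8591·(1 + 0.03)^60 ≈ 12,300,122.8512.

£12,300,123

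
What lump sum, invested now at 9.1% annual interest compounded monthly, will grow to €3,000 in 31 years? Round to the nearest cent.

€180.55

Periodic rate = 9.1%/12 = 0.00758333; 372 periods.
P = 3,000/(1 + 0.091/12)^372 ≈ 3,000/16.61585697 ≈ 180.5504.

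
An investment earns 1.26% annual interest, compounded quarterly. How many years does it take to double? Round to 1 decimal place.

55.1 years

(1 + 0.00315)^(4t) = 2.
4t = ln 2 / ln(1 + 0.00315) ≈ 0.69315/0.00314505 ≈ 220.3931.
t ≈ 55.0983.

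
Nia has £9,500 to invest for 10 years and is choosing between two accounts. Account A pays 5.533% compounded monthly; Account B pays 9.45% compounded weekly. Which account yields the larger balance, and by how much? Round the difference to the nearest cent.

Account B, by £7,921.44

Account A growth factor: (1 + 0.05533/12)^120 ≈ 1.7367721782; balance ≈ 16,499.3357.
Account B growth factor: (1 + 0.0945/52)^520 ≈ 2.5706077795; balance ≈ 24,420.7739.
Account B is larger by 7,921.4382.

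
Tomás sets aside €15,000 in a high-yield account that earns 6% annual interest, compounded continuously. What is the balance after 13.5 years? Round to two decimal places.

A = P·e^(rt) = 15,000·e^(0.06·13.5) = 15,000·e^0.81.
e^0.81 ≈ 2.2479079867, so A ≈ 33,718.6198.

€33,718.62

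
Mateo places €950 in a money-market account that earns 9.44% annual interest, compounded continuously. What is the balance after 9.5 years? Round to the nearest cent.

€2,329.16

A = P·e^(rt) = 950·e^(0.0944·9.5) = 950·e^0.8968.
e^0.8968 ≈ 2.451744961, so A ≈ 2,329.1577.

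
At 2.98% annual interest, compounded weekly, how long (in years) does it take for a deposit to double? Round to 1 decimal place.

23.3 years

(1 + 0.000573077)^(52t) = 2.
52t = ln 2 / ln(1 + 0.000573077) ≈ 0.69315/0.000572913 ≈ 1209.8651.
t ≈ 23.2666.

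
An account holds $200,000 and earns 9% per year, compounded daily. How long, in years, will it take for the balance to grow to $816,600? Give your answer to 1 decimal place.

15.6 years

We need (1 + 0.000246575)^(365t) = 4.083, so 365t = ln 4.083 / ln 1.000247 ≈ 5706.1888.
t ≈ 5706.1888/365 = 15.6334 years.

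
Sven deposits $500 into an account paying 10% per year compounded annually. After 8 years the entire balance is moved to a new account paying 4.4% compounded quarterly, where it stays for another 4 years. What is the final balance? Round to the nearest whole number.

After 8 years at 10%: 500 × 2.14358881 ≈ 1,071.7944.
Then 4 years at 4.4%: 1,071.7944 × 1.191292725 ≈ 1,276.8209.

$1,277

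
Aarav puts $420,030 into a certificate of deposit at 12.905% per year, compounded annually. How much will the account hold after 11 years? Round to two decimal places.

Growth factor = (1 + 0.12905)^11 ≈ 3.800536659069.
A ≈ 420,030 × 3.800536659069 ≈ 1,596,339.4129.

$1,596,339.41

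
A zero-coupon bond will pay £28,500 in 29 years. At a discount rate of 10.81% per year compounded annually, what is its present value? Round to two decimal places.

£1,452.30

Growth factor = (1 + 0.1081)^29 ≈ 19.624097431.
P = 28,500/19.624097431 ≈ 1,452.2961.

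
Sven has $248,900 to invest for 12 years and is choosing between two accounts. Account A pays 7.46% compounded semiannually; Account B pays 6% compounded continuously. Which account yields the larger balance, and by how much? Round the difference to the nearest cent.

A: (1 + 0.0373)^24 ≈ 2.40826941125, so 248,900 × 2.40826941125 ≈ 599,418.2565.
B: e^(0.06·12) = e^0.72 ≈ 2.05443321064, so 248,900 × 2.05443321064 ≈ 511,348.4261.
Difference ≈ 88,069.8303 in favor of A.

Account A, by $88,069.83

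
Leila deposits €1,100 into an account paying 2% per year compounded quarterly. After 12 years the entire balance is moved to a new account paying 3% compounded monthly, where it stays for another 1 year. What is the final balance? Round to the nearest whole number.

€1,440

Phase 1: 1,100·(1 + 0.005)^48 ≈ 1,397.5381.
Phase 2: 1,397.5381·(1 + 0.0025)^12 ≈ 1,440.0455.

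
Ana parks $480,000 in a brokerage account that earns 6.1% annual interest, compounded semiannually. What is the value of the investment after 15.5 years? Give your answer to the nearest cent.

Growth factor = (1 + 0.0305)^31 ≈ 2.537978154278.
A ≈ 480,000 × 2.537978154278 ≈ 1,218,229.5141.

$1,218,229.51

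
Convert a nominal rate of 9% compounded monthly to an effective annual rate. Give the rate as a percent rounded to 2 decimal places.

One year is 12 periods at 0.0075 each: (1 + 0.0075)^12 ≈ 1.093807.
EAR = 1.093807 − 1 ≈ 9.38069%.

9.38%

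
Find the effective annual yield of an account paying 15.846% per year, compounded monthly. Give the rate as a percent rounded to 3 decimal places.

17.049%

EAR = (1 + 15.846%/12)^12 − 1 = (1 + 0.013205)^12 − 1.
(1 + 0.013205)^12 ≈ 1.17049, so EAR ≈ 17.04905%.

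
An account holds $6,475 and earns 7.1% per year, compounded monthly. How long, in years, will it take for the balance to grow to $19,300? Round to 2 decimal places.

We need (1 + 0.00591667)^(12t) = 2.9807, so 12t = ln 2.9807 / ln 1.005917 ≈ 185.1354.
t ≈ 185.1354/12 = 15.4279 years.

15.43 years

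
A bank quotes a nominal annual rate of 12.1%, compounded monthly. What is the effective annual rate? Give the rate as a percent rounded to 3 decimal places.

EAR = (1 + 12.1%/12)^12 − 1 = (1 + 0.0100833)^12 − 1.
(1 + 0.0100833)^12 ≈ 1.127941, so EAR ≈ 12.79412%.

12.794%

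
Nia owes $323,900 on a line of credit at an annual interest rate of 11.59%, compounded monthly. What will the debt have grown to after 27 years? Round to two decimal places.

$7,293,359.24

Growth factor = (1 + 0.1159/12)^324 ≈ 22.51731780149.
A ≈ 323,900 × 22.51731780149 ≈ 7,293,359.2359.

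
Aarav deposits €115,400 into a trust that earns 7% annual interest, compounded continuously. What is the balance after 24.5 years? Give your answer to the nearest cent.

€641,240.35

A = P·e^(rt) = 115,400·e^(0.07·24.5) = 115,400·e^1.715.
e^1.715 ≈ 5.55667551236, so A ≈ 641,240.3541.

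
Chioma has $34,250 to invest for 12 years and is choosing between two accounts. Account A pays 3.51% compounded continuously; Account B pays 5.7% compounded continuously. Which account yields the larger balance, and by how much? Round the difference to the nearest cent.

A: e^(0.0351·12) = e^0.4212 ≈ 1.5237890057, so 34,250 × 1.5237890057 ≈ 52,189.7734.
B: e^(0.057·12) = e^0.684 ≈ 1.9817890553, so 34,250 × 1.9817890553 ≈ 67,876.2751.
Difference ≈ 15,686.5017 in favor of B.

Account B, by $15,686.50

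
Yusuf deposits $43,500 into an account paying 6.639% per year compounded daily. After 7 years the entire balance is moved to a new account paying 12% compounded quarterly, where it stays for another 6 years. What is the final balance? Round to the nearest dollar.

$140,732

After 7 years at 6.639%: 43,500 × 1.5915171444 ≈ 69,230.9958.
Then 6 years at 12%: 69,230.9958 × 2.03279410646 ≈ 140,732.3602.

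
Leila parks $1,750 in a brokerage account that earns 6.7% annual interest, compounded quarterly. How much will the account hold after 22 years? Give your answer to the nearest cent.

$7,548.94

Periodic rate = 6.7%/4 = 0.01675; periods = 4·22 = 88.
A = 1,750·(1 + 0.01675)^88 ≈ 1,750·4.313680098 ≈ 7,548.9402.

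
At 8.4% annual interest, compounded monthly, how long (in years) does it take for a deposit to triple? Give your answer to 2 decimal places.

13.12 years

(1 + 0.007)^(12t) = 3.
12t = ln 3 / ln(1 + 0.007) ≈ 1.0986/0.00697561 ≈ 157.4933.
t ≈ 13.1244.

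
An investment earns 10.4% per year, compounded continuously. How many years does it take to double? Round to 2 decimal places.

6.66 years

e^(0.104t) = 2, so 0.104t = ln 2 ≈ 0.69315.
t ≈ 0.69315/0.104 ≈ 6.6649.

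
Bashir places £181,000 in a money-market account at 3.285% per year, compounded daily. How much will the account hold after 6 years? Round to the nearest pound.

£220,432

Growth factor = (1 + 0.00009)^2190 ≈ 1.21785502003.
A ≈ 181,000 × 1.21785502003 ≈ 220,431.7586.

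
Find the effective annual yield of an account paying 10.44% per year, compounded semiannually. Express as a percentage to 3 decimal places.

EAR = (1 + 10.44%/2)^2 − 1 = (1 + 0.0522)^2 − 1.
(1 + 0.0522)^2 ≈ 1.107125, so EAR ≈ 10.71248%.

10.712%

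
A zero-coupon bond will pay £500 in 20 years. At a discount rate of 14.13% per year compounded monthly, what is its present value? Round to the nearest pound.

Periodic rate = 14.13%/12 = 0.011775; 240 periods.
P = 500/(1 + 0.011775)^240 ≈ 500/16.6014724 ≈ 30.1178.

£30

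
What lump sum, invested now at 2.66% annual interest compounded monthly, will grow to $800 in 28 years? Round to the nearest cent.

Periodic rate = 2.66%/12 = 0.00221667; 336 periods.
P = 800/(1 + 0.0266/12)^336 ≈ 800/2.10428498 ≈ 380.1766.

$380.18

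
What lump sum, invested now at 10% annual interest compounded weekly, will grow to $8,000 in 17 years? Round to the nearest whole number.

$1,464

Growth factor = (1 + 0.1/52)^884 ≈ 5.465018339.
P = 8,000/5.465018339 ≈ 1,463.8560.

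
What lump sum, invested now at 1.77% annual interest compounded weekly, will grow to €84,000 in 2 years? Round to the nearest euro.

€81,079

Growth factor = (1 + 0.0177/52)^104 ≈ 1.0360277991.
P = 84,000/1.0360277991 ≈ 81,078.9055.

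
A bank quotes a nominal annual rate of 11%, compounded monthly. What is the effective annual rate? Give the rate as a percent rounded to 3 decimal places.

11.572%

EAR = (1 + 11%/12)^12 − 1 = (1 + 0.00916667)^12 − 1.
(1 + 0.00916667)^12 ≈ 1.115719, so EAR ≈ 11.57188%.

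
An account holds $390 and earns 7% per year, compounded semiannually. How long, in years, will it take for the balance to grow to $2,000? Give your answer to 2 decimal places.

23.76 years

We need (1 + 0.035)^(2t) = 5.1282, so 2t = ln 5.1282 / ln 1.035 ≈ 47.5200.
t ≈ 47.5200/2 = 23.7600 years.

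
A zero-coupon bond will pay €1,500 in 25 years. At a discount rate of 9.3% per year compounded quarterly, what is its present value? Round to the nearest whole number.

Periodic rate = 9.3%/4 = 0.02325; 100 periods.
P = 1,500/(1 + 0.02325)^100 ≈ 1,500/9.958073598 ≈ 150.6315.

€151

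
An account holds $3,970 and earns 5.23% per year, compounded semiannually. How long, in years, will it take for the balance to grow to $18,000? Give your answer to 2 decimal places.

(1 + 0.02615)^(2t) = 18,000/3,970 = 4.534.
2t·ln(1 + 0.02615) = ln(4.534); 2t = 1.5116/0.0258139 ≈ 58.5577.
t ≈ 29.2789 years.

29.28 years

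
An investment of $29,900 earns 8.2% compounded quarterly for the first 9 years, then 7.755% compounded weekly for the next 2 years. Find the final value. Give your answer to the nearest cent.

Phase 1: 29,900·(1 + 0.0205)^36 ≈ 62,078.2570.
Phase 2: 62,078.2570·(1 + 0.07755/52)^104 ≈ 72,485.0446.

$72,485.04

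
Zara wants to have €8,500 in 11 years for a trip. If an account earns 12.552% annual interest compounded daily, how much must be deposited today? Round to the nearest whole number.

Periodic rate = 12.552%/365 = 0.00034389; 4015 periods.
P = 8,500/(1 + 0.12552/365)^4015 ≈ 8,500/3.976820562 ≈ 2,137.3859.

€2,137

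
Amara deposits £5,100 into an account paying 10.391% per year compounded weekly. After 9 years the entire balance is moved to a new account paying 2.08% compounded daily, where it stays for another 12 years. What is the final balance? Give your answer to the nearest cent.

£16,661.33

Phase 1: 5,100·(1 + 0.10391/52)^468 ≈ 12,981.1383.
Phase 2: 12,981.1383·(1 + 0.0208/365)^4380 ≈ 16,661.3271.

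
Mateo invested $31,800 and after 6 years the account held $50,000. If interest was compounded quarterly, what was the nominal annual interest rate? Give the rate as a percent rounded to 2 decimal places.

7.61%

(1 + r/4)^24 = 50,000/31,800 = 1.57233.
1 + r/4 = 1.57233^(1/24) ≈ 1.019035, so r/4 ≈ 0.0190354.
r ≈ 4·0.0190354 = 7.61417%.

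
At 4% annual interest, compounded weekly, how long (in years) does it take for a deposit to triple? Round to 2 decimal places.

27.48 years

(1 + 0.000769231)^(52t) = 3.
52t = ln 3 / ln(1 + 0.000769231) ≈ 1.0986/0.000768935 ≈ 1428.7452.
t ≈ 27.4759.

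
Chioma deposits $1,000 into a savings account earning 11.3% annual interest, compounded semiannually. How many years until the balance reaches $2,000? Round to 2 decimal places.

6.31 years

We need (1 + 0.0565)^(2t) = 2, so 2t = ln 2 / ln 1.0565 ≈ 12.6115.
t ≈ 12.6115/2 = 6.3057 years.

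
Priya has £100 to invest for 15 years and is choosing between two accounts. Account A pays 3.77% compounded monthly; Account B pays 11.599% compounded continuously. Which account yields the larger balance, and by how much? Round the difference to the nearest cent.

Account B, by £393.77

Account A growth factor: (1 + 0.0377/12)^180 ≈ 1.75876798; balance ≈ 175.8768.
Account B growth factor: e^(0.11599·15) = e^1.73985 ≈ 5.69648889; balance ≈ 569.6489.
Account B is larger by 393.7721.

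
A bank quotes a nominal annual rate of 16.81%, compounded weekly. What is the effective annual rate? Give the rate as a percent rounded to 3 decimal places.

18.273%

One year is 52 periods at 0.00323269 each: (1 + 0.00323269)^52 ≈ 1.182734.
EAR = 1.182734 − 1 ≈ 18.27342%.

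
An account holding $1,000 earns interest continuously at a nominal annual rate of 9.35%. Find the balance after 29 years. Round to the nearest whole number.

$15,052

A = P·e^(rt) = 1,000·e^(0.0935·29) = 1,000·e^2.7115.
e^2.7115 ≈ 15.051836345, so A ≈ 15,051.8363.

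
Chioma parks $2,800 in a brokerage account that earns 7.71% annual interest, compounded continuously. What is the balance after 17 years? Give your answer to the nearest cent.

$10,384.55

A = P·e^(rt) = 2,800·e^(0.0771·17) = 2,800·e^1.3107.
e^1.3107 ≈ 3.708768942, so A ≈ 10,384.5530.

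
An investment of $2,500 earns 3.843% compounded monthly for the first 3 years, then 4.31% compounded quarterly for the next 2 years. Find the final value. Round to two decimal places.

$3,056.09

Phase 1: 2,500·(1 + 0.0032025)^36 ≈ 2,804.9803.
Phase 2: 2,804.9803·(1 + 0.010775)^8 ≈ 3,056.0873.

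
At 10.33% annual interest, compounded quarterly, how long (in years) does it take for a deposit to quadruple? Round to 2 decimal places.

(1 + 0.025825)^(4t) = 4.
4t = ln 4 / ln(1 + 0.025825) ≈ 1.3863/0.0254972 ≈ 54.3705.
t ≈ 13.5926.

13.59 years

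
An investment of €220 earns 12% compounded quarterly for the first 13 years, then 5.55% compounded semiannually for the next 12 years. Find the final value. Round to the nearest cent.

Phase 1: 220·(1 + 0.03)^52 ≈ 1,023.1949.
Phase 2: 1,023.1949·(1 + 0.02775)^24 ≈ 1,973.5949.

€1,973.59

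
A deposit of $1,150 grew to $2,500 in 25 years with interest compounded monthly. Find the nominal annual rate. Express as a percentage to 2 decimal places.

3.11%

The 300-period growth factor is 2,500/1,150 = 2.17391.
r/12 = 2.17391^(1/300) − 1 ≈ 0.00259178, so r ≈ 12·0.00259178 = 3.11014%.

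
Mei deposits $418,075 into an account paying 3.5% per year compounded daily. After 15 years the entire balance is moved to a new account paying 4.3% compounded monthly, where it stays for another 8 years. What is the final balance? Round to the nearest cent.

$996,272.49

Phase 1: 418,075·(1 + 0.035/365)^5475 ≈ 706,720.7949.
Phase 2: 706,720.7949·(1 + 0.043/12)^96 ≈ 996,272.4932.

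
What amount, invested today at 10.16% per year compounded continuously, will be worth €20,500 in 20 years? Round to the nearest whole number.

€2,687

P = A·e^(−rt) = 20,500·e^(−2.032).
e^(−2.032) ≈ 0.1310731126, so P ≈ 2,686.9988.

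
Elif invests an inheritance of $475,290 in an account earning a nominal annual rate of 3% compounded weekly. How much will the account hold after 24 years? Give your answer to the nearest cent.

Periodic rate = 3%/52 = 0.000576923; periods = 52·24 = 1248.
A = 475,290·(1 + 0.03/52)^1248 ≈ 475,290·2.05400672898 ≈ 976,248.8582.

$976,248.86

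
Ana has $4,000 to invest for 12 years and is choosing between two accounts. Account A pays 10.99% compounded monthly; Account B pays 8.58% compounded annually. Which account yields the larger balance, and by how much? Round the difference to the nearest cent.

Account A, by $4,124.90

A: (1 + 0.1099/12)^144 ≈ 3.7165566766, so 4,000 × 3.7165566766 ≈ 14,866.2267.
B: (1 + 0.0858)^12 ≈ 2.685332375, so 4,000 × 2.685332375 ≈ 10,741.3295.
Difference ≈ 4,124.8972 in favor of A.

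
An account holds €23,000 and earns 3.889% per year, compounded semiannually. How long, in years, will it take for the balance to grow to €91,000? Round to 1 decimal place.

(1 + 0.019445)^(2t) = 91,000/23,000 = 3.9565.
2t·ln(1 + 0.019445) = ln(3.9565); 2t = 1.3754/0.0192584 ≈ 71.4165.
t ≈ 35.7083 years.

35.7 years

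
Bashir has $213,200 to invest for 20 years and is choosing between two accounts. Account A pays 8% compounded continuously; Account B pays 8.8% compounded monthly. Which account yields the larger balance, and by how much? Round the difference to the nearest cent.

A: e^(0.08·20) = e^1.6 ≈ 4.953032424395, so 213,200 × 4.953032424395 ≈ 1,055,986.5129.
B: (1 + 0.088/12)^240 ≈ 5.775229776675, so 213,200 × 5.775229776675 ≈ 1,231,278.9884.
Difference ≈ 175,292.4755 in favor of B.

Account B, by $175,292.48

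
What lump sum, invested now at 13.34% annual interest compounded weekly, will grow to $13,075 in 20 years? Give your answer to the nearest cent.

Periodic rate = 13.34%/52 = 0.00256538; 1040 periods.
P = 13,075/(1 + 0.1334/52)^1040 ≈ 13,075/14.361968244 ≈ 910.3905.

$910.39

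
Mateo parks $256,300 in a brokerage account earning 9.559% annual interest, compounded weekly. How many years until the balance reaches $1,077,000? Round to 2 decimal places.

15.03 years

We need (1 + 0.00183827)^(52t) = 4.2021, so 52t = ln 4.2021 / ln 1.001838 ≈ 781.6620.
t ≈ 781.6620/52 = 15.0320 years.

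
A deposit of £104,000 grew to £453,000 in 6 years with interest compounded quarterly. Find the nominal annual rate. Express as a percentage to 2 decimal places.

(1 + r/4)^24 = 453,000/104,000 = 4.35577.
1 + r/4 = 4.35577^(1/24) ≈ 1.063231, so r/4 ≈ 0.0632312.
r ≈ 4·0.0632312 = 25.29247%.

25.29%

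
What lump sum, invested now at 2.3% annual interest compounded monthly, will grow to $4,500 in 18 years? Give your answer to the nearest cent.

Periodic rate = 2.3%/12 = 0.00191667; 216 periods.
P = 4,500/(1 + 0.023/12)^216 ≈ 4,500/1.512257785 ≈ 2,975.6831.

$2,975.68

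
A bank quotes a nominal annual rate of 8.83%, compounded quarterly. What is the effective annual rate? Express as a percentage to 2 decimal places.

One year is 4 periods at 0.022075 each: (1 + 0.022075)^4 ≈ 1.091267.
EAR = 1.091267 − 1 ≈ 9.12671%.

9.13%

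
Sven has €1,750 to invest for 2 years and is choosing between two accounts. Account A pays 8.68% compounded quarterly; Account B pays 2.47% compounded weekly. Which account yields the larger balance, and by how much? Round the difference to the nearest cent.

A: (1 + 0.0217)^8 ≈ 1.18737294, so 1,750 × 1.18737294 ≈ 2,077.9026.
B: (1 + 0.000475)^104 ≈ 1.0506282, so 1,750 × 1.0506282 ≈ 1,838.5994.
Difference ≈ 239.3033 in favor of A.

Account A, by €239.30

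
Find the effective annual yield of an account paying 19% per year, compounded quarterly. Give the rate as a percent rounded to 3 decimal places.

EAR = (1 + 19%/4)^4 − 1 = (1 + 0.0475)^4 − 1.
(1 + 0.0475)^4 ≈ 1.203971, so EAR ≈ 20.39713%.

20.397%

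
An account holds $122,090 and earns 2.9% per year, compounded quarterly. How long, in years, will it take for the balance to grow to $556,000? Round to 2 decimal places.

We need (1 + 0.00725)^(4t) = 4.554, so 4t = ln 4.554 / ln 1.00725 ≈ 209.8619.
t ≈ 209.8619/4 = 52.4655 years.

52.47 years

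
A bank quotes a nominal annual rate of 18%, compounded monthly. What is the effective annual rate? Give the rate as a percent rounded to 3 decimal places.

19.562%

One year is 12 periods at 0.015 each: (1 + 0.015)^12 ≈ 1.195618.
EAR = 1.195618 − 1 ≈ 19.56182%.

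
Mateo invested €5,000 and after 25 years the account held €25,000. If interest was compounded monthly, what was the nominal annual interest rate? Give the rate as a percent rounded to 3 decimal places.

6.455%

(1 + r/12)^300 = 25,000/5,000 = 5.
1 + r/12 = 5^(1/300) ≈ 1.005379, so r/12 ≈ 0.00537921.
r ≈ 12·0.00537921 = 6.45505%.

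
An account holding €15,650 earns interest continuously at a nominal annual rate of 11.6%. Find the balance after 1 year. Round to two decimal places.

€17,574.89

A = P·e^(rt) = 15,650·e^(0.116·1) = 15,650·e^0.116.
e^0.116 ≈ 1.1229958721, so A ≈ 17,574.8854.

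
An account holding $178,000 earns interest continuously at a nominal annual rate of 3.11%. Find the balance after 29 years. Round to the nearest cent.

A = P·e^(rt) = 178,000·e^(0.0311·29) = 178,000·e^0.9019.
e^0.9019 ≈ 2.46428079946, so A ≈ 438,641.9823.

$438,641.98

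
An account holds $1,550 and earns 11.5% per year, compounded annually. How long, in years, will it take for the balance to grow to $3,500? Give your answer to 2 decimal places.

7.48 years

We need (1 + 0.115)^t = 2.2581, so t = ln 2.2581 / ln 1.115 ≈ 7.4825.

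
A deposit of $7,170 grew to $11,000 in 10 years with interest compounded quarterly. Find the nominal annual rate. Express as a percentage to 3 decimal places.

(1 + r/4)^40 = 11,000/7,170 = 1.53417.
1 + r/4 = 1.53417^(1/40) ≈ 1.010757, so r/4 ≈ 0.0107572.
r ≈ 4·0.0107572 = 4.30287%.

4.303%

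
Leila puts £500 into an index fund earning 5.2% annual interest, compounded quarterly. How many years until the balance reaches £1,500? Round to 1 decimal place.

21.3 years

(1 + 0.013)^(4t) = 1,500/500 = 3.
4t·ln(1 + 0.013) = ln(3); 4t = 1.0986/0.0129162 ≈ 85.0568.
t ≈ 21.2642 years.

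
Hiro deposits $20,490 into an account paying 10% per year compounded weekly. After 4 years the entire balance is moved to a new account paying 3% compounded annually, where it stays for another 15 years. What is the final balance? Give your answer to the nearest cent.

$47,604.86

Phase 1: 20,490·(1 + 0.1/52)^208 ≈ 30,555.7486.
Phase 2: 30,555.7486·(1 + 0.03)^15 ≈ 47,604.8608.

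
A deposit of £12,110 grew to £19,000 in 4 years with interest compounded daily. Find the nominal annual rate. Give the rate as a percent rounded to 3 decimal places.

11.262%

The 1460-period growth factor is 19,000/12,110 = 1.56895.
r/365 = 1.56895^(1/1460) − 1 ≈ 0.000308546, so r ≈ 365·0.000308546 = 11.26192%.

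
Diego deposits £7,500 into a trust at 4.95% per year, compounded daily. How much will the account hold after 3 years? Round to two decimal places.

Periodic rate = 4.95%/365 = 0.000135616; periods = 365·3 = 1095.
A = 7,500·(1 + 0.0495/365)^1095 ≈ 7,500·1.160081117 ≈ 8,700.6084.

£8,700.61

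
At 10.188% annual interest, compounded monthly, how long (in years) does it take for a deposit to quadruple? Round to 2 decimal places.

(1 + 0.00849)^(12t) = 4.
12t = ln 4 / ln(1 + 0.00849) ≈ 1.3863/0.00845416 ≈ 163.9777.
t ≈ 13.6648.

13.66 years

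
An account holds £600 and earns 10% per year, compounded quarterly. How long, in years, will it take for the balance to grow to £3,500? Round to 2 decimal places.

(1 + 0.025)^(4t) = 3,500/600 = 5.8333.
4t·ln(1 + 0.025) = ln(5.8333); 4t = 1.7636/0.0246926 ≈ 71.4217.
t ≈ 17.8554 years.

17.86 years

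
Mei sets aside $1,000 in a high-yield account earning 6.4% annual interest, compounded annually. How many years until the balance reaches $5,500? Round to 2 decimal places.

We need (1 + 0.064)^t = 5.5, so t = ln 5.5 / ln 1.064 ≈ 27.4803.

27.48 years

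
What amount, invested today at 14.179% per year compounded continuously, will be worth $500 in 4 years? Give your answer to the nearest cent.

P = A·e^(−rt) = 500·e^(−0.56716).
e^(−0.56716) ≈ 0.567133814, so P ≈ 283.5669.

$283.57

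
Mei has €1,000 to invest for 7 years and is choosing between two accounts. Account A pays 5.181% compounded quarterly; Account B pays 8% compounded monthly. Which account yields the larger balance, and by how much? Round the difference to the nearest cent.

Account B, by €313.60

Account A growth factor: (1 + 0.0129525)^28 ≈ 1.433818758; balance ≈ 1,433.8188.
Account B growth factor: (1 + 0.08/12)^84 ≈ 1.747422051; balance ≈ 1,747.4221.
Account B is larger by 313.6033.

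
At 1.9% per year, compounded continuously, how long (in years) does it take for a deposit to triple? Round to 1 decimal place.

e^(0.019t) = 3, so 0.019t = ln 3 ≈ 1.0986.
t ≈ 1.0986/0.019 ≈ 57.8217.

57.8 years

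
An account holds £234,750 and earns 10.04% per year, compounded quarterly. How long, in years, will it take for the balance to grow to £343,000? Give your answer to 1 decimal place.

3.8 years

(1 + 0.0251)^(4t) = 343,000/234,750 = 1.4611.
4t·ln(1 + 0.0251) = ln(1.4611); 4t = 0.37921/0.0247902 ≈ 15.2968.
t ≈ 3.8242 years.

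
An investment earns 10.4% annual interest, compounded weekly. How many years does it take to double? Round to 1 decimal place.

(1 + 0.002)^(52t) = 2.
52t = ln 2 / ln(1 + 0.002) ≈ 0.69315/0.001998 ≈ 346.9200.
t ≈ 6.6715.

6.7 years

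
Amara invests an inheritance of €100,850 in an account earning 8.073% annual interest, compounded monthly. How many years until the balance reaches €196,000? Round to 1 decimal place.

We need (1 + 0.0067275)^(12t) = 1.9435, so 12t = ln 1.9435 / ln 1.006727 ≈ 99.1026.
t ≈ 99.1026/12 = 8.2586 years.

8.3 years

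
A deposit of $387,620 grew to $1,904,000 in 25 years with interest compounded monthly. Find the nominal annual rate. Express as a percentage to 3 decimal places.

(1 + r/12)^300 = 1,904,000/387,620 = 4.91203.
1 + r/12 = 4.91203^(1/300) ≈ 1.00532, so r/12 ≈ 0.00531972.
r ≈ 12·0.00531972 = 6.38367%.

6.384%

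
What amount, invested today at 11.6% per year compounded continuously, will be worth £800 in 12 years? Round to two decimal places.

£198.86

P = A·e^(−rt) = 800·e^(−1.392).
e^(−1.392) ≈ 0.248577652, so P ≈ 198.8621.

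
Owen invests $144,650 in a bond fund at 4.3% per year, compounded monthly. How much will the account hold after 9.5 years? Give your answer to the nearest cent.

$217,475.65

Growth factor = (1 + 0.043/12)^114 ≈ 1.50346109662.
A ≈ 144,650 × 1.50346109662 ≈ 217,475.6476.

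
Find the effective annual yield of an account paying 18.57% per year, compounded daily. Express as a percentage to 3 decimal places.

20.400%

EAR = (1 + 18.57%/365)^365 − 1 = (1 + 0.000508767)^365 − 1.
(1 + 0.000508767)^365 ≈ 1.204004, so EAR ≈ 20.40041%.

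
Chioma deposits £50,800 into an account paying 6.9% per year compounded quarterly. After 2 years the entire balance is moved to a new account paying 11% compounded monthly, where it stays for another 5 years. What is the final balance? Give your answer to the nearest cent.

After 2 years at 6.9%: 50,800 × 1.14662547969 ≈ 58,248.5744.
Then 5 years at 11%: 58,248.5744 × 1.72891573045 ≈ 100,706.8765.

£100,706.88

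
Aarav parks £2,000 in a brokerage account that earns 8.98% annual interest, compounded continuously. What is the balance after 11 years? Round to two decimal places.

A = P·e^(rt) = 2,000·e^(0.0898·11) = 2,000·e^0.9878.
e^0.9878 ≈ 2.685320265, so A ≈ 5,370.6405.

£5,370.64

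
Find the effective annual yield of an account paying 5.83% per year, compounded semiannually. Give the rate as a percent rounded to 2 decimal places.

EAR = (1 + 5.83%/2)^2 − 1 = (1 + 0.02915)^2 − 1.
(1 + 0.02915)^2 ≈ 1.05915, so EAR ≈ 5.91497%.

5.91%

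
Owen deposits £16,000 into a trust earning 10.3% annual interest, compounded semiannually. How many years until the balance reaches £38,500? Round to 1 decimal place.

(1 + 0.0515)^(2t) = 38,500/16,000 = 2.4062.
2t·ln(1 + 0.0515) = ln(2.4062); 2t = 0.87807/0.0502177 ≈ 17.4853.
t ≈ 8.7426 years.

8.7 years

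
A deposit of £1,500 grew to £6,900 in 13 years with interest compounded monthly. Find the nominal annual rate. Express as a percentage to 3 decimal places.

The 156-period growth factor is 6,900/1,500 = 4.6.
r/12 = 4.6^(1/156) − 1 ≈ 0.00983042, so r ≈ 12·0.00983042 = 11.79650%.

11.796%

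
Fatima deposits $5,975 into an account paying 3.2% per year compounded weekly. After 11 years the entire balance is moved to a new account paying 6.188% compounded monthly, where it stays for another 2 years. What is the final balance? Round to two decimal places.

$9,611.09

After 11 years at 3.2%: 5,975 × 1.421754592 ≈ 8,494.9837.
Then 2 years at 6.188%: 8,494.9837 × 1.13138438 ≈ 9,611.0919.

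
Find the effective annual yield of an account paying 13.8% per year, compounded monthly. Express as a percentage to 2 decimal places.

14.71%

One year is 12 periods at 0.0115 each: (1 + 0.0115)^12 ≈ 1.147072.
EAR = 1.147072 − 1 ≈ 14.70719%.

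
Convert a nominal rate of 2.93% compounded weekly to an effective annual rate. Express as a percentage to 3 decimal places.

2.972%

One year is 52 periods at 0.000563462 each: (1 + 0.000563462)^52 ≈ 1.029725.
EAR = 1.029725 − 1 ≈ 2.97250%.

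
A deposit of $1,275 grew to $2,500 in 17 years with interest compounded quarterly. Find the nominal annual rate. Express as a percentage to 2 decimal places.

The 68-period growth factor is 2,500/1,275 = 1.96078.
r/4 = 1.96078^(1/68) − 1 ≈ 0.00995131, so r ≈ 4·0.00995131 = 3.98053%.

3.98%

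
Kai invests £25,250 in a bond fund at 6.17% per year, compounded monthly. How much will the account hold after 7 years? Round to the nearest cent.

Periodic rate = 6.17%/12 = 0.00514167; periods = 12·7 = 84.
A = 25,250·(1 + 0.0617/12)^84 ≈ 25,250·1.5384777422 ≈ 38,846.5630.

£38,846.56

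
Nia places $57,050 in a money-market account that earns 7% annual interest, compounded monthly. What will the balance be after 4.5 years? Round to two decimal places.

$78,101.78

Periodic rate = 7%/12 = 0.00583333; periods = 12·4.5 = 54.
A = 57,050·(1 + 0.07/12)^54 ≈ 57,050·1.3690058334 ≈ 78,101.7828.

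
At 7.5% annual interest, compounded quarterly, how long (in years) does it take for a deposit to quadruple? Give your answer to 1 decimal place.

18.7 years

(1 + 0.01875)^(4t) = 4.
4t = ln 4 / ln(1 + 0.01875) ≈ 1.3863/0.0185764 ≈ 74.6267.
t ≈ 18.6567.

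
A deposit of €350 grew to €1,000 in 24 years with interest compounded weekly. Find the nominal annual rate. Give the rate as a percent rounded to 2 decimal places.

4.38%

The 1248-period growth factor is 1,000/350 = 2.85714.
r/52 = 2.85714^(1/1248) − 1 ≈ 0.000841558, so r ≈ 52·0.000841558 = 4.37610%.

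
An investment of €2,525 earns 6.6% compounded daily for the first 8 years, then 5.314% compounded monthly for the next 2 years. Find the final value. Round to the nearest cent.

After 8 years at 6.6%: 2,525 × 1.695456911 ≈ 4,281.0287.
Then 2 years at 5.314%: 4,281.0287 × 1.111872322 ≈ 4,759.9573.

€4,759.96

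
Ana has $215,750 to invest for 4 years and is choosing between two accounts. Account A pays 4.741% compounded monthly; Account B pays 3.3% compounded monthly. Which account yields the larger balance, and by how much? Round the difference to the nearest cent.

Account A, by $14,554.75

Account A growth factor: (1 + 0.04741/12)^48 ≈ 1.2083627761; balance ≈ 260,704.2689.
Account B growth factor: (1 + 0.00275)^48 ≈ 1.14090160576; balance ≈ 246,149.5214.
Account A is larger by 14,554.7475.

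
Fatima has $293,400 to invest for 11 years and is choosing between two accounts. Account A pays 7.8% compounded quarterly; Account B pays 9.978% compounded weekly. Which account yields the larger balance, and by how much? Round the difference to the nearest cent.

Account B, by $192,092.50

A: (1 + 0.0195)^44 ≈ 2.33904256509, so 293,400 × 2.33904256509 ≈ 686,275.0886.
B: (1 + 0.09978/52)^572 ≈ 2.99375454868, so 293,400 × 2.99375454868 ≈ 878,367.5846.
Difference ≈ 192,092.4960 in favor of B.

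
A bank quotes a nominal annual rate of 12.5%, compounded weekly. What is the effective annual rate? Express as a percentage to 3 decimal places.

EAR = (1 + 12.5%/52)^52 − 1 = (1 + 0.00240385)^52 − 1.
(1 + 0.00240385)^52 ≈ 1.132978, so EAR ≈ 13.29785%.

13.298%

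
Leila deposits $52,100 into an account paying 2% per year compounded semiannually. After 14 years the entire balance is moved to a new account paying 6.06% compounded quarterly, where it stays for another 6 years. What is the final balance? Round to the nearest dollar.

$98,756

After 14 years at 2%: 52,100 × 1.3212909669 ≈ 68,839.2594.
Then 6 years at 6.06%: 68,839.2594 × 1.4345815958 ≈ 98,755.5346.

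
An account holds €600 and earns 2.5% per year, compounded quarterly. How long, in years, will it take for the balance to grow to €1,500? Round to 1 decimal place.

We need (1 + 0.00625)^(4t) = 2.5, so 4t = ln 2.5 / ln 1.00625 ≈ 147.0642.
t ≈ 147.0642/4 = 36.7660 years.

36.8 years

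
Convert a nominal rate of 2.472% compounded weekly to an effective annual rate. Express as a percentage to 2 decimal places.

EAR = (1 + 2.472%/52)^52 − 1 = (1 + 0.000475385)^52 − 1.
(1 + 0.000475385)^52 ≈ 1.025022, so EAR ≈ 2.50221%.

2.50%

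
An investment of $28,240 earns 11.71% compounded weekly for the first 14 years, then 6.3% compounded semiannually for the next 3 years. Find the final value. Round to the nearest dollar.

$174,929

Phase 1: 28,240·(1 + 0.1171/52)^728 ≈ 145,226.7447.
Phase 2: 145,226.7447·(1 + 0.0315)^6 ≈ 174,929.0738.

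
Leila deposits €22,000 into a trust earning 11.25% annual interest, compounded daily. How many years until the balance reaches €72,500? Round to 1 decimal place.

10.6 years

We need (1 + 0.000308219)^(365t) = 3.2955, so 365t = ln 3.2955 / ln 1.000308 ≈ 3869.7393.
t ≈ 3869.7393/365 = 10.6020 years.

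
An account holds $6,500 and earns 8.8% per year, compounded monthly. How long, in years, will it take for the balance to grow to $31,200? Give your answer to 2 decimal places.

17.89 years

We need (1 + 0.00733333)^(12t) = 4.8, so 12t = ln 4.8 / ln 1.007333 ≈ 214.6855.
t ≈ 214.6855/12 = 17.8905 years.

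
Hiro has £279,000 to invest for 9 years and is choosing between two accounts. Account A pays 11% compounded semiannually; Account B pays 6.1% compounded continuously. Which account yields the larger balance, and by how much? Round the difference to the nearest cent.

Account A, by £248,294.83

Account A growth factor: (1 + 0.055)^18 ≈ 2.6214662659; balance ≈ 731,389.0882.
Account B growth factor: e^(0.061·9) = e^0.549 ≈ 1.73152063119; balance ≈ 483,094.2561.
Account A is larger by 248,294.8321.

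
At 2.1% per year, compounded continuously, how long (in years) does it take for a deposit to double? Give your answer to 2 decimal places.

e^(0.021t) = 2, so 0.021t = ln 2 ≈ 0.69315.
t ≈ 0.69315/0.021 ≈ 33.0070.

33.01 years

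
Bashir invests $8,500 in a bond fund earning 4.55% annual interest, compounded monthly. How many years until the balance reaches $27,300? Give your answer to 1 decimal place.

(1 + 0.00379167)^(12t) = 27,300/8,500 = 3.2118.
12t·ln(1 + 0.00379167) = ln(3.2118); 12t = 1.1668/0.0037845 ≈ 308.3159.
t ≈ 25.6930 years.

25.7 years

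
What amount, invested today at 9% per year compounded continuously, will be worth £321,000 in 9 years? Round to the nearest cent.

£142,799.44

P = A·e^(−rt) = 321,000·e^(−0.81).
e^(−0.81) ≈ 0.444858066223, so P ≈ 142,799.4393.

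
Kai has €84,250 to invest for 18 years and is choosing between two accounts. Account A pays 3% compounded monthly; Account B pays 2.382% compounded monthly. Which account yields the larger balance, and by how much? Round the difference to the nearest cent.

Account A, by €15,177.70

Account A growth factor: (1 + 0.0025)^216 ≈ 1.71485087399; balance ≈ 144,476.1861.
Account B growth factor: (1 + 0.001985)^216 ≈ 1.53470014703; balance ≈ 129,298.4874.
Account A is larger by 15,177.6987.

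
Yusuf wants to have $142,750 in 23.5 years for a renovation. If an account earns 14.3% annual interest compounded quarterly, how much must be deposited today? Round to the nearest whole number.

$5,255

Growth factor = (1 + 0.03575)^94 ≈ 27.1621751412.
P = 142,750/27.1621751412 ≈ 5,255.4701.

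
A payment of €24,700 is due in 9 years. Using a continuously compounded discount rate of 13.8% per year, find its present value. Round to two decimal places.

€7,133.51

P = A·e^(−rt) = 24,700·e^(−1.242).
e^(−1.242) ≈ 0.28880602789, so P ≈ 7,133.5089.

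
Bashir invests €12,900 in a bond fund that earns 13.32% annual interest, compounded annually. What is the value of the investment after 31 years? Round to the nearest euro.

Annual rate = 13.32% = 0.1332; years = 31.
A = 12,900·(1 + 0.1332)^31 ≈ 12,900·48.2506914475 ≈ 622,433.9197.

€622,434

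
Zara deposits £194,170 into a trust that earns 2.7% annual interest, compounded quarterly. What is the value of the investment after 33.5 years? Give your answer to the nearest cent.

Growth factor = (1 + 0.00675)^134 ≈ 2.4631991694.
A ≈ 194,170 × 2.4631991694 ≈ 478,279.3827.

£478,279.38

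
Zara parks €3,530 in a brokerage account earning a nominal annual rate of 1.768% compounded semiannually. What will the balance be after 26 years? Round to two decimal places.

€5,578.71

Periodic rate = 1.768%/2 = 0.00884; periods = 2·26 = 52.
A = 3,530·(1 + 0.00884)^52 ≈ 3,530·1.580371759 ≈ 5,578.7123.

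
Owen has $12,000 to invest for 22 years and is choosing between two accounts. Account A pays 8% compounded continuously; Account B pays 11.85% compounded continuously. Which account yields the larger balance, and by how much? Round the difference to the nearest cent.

Account B, by $92,950.53

A: e^(0.08·22) = e^1.76 ≈ 5.8124373944, so 12,000 × 5.8124373944 ≈ 69,749.2487.
B: e^(0.1185·22) = e^2.607 ≈ 13.5583148339, so 12,000 × 13.5583148339 ≈ 162,699.7780.
Difference ≈ 92,950.5293 in favor of B.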